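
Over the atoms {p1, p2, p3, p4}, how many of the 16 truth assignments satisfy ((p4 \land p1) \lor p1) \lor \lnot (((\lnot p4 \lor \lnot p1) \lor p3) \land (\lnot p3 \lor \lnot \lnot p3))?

8

Initial set: {(((p4 \land p1) \lor p1) \lor \lnot (((\lnot p4 \lor \lnot p1) \lor p3) \land (\lnot p3 \lor \lnot \lnot p3)))}.
(((p4 \land p1) \lor p1) \lor \lnot (((\lnot p4 \lor \lnot p1) \lor p3) \land (\lnot p3 \lor \lnot \lnot p3))): β-rule — branch into ((p4 \land p1) \lor p1)  //  \lnot (((\lnot p4 \lor \lnot p1) \lor p3) \land (\lnot p3 \lor \lnot \lnot p3)).
  branch 1 (add ((p4 \land p1) \lor p1)):
    ((p4 \land p1) \lor p1): β-rule — branch into (p4 \land p1)  //  p1.
      branch 1.1 (add (p4 \land p1)):
        (p4 \land p1): α-rule — add p4, p1.
        ○ open, literals {p1=true, p4=true}.
      branch 1.2 (add p1):
        ○ open, literals {p1=true}.
  branch 2 (add \lnot (((\lnot p4 \lor \lnot p1) \lor p3) \land (\lnot p3 \lor \lnot \lnot p3))):
    \lnot (((\lnot p4 \lor \lnot p1) \lor p3) \land (\lnot p3 \lor \lnot \lnot p3)): β-rule — branch into \lnot ((\lnot p4 \lor \lnot p1) \lor p3)  //  \lnot (\lnot p3 \lor \lnot \lnot p3).
      branch 2.1 (add \lnot ((\lnot p4 \lor \lnot p1) \lor p3)):
        \lnot ((\lnot p4 \lor \lnot p1) \lor p3): α-rule — add \lnot (\lnot p4 \lor \lnot p1), \lnot p3.
        \lnot (\lnot p4 \lor \lnot p1): α-rule — add \lnot \lnot p4, \lnot \lnot p1.
        ○ open, literals {p1=true, p3=false, p4=true}.
      branch 2.2 (add \lnot (\lnot p3 \lor \lnot \lnot p3)):
        \lnot (\lnot p3 \lor \lnot \lnot p3): α-rule — add \lnot \lnot p3, \lnot \lnot \lnot p3.
        \lnot \lnot \lnot p3: drop double negation, giving \lnot p3.
        × closes — contains both p3 and \lnot p3.
1 branch closed, 3 open.
Each open branch fixes some atoms; the unmentioned ones are free. Counting distinct full assignments: branch {p1=true, p4=true} (p2, p3) contributes 4 new; branch {p1=true} (p2, p3, p4) contributes 4 new; branch {p1=true, p3=false, p4=true} (p2) contributes 0 new. Total: 8.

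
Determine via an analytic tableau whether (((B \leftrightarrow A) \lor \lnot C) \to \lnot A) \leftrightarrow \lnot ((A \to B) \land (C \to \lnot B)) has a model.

Satisfiable

Initial set: {T ((((B \leftrightarrow A) \lor \lnot C) \to \lnot A) \leftrightarrow \lnot ((A \to B) \land (C \to \lnot B)))}.
T ((((B \leftrightarrow A) \lor \lnot C) \to \lnot A) \leftrightarrow \lnot ((A \to B) \land (C \to \lnot B))): β-rule — branch into T (((B \leftrightarrow A) \lor \lnot C) \to \lnot A), T \lnot ((A \to B) \land (C \to \lnot B))  //  F (((B \leftrightarrow A) \lor \lnot C) \to \lnot A), F \lnot ((A \to B) \land (C \to \lnot B)).
  branch 1 (add T (((B \leftrightarrow A) \lor \lnot C) \to \lnot A), T \lnot ((A \to B) \land (C \to \lnot B))):
    T (((B \leftrightarrow A) \lor \lnot C) \to \lnot A): β-rule — branch into F ((B \leftrightarrow A) \lor \lnot C)  //  T \lnot A.
      branch 1.1 (add F ((B \leftrightarrow A) \lor \lnot C)):
        F ((B \leftrightarrow A) \lor \lnot C): α-rule — add F (B \leftrightarrow A), F \lnot C.
        T \lnot ((A \to B) \land (C \to \lnot B)): β-rule — branch into F (A \to B)  //  F (C \to \lnot B).
          branch 1.1.1 (add F (A \to B)):
            F (A \to B): α-rule — add T A, F B.
            F (B \leftrightarrow A): β-rule — branch into T B, F A  //  F B, T A.
              branch 1.1.1.1 (add T B, F A):
                × closes — contains both B and \lnot B.
              branch 1.1.1.2 (add F B, T A):
                ○ open, literals {A=T, B=F, C=T}.
          branch 1.1.2 (add F (C \to \lnot B)):
            F (C \to \lnot B): α-rule — add T C, F \lnot B.
            F (B \leftrightarrow A): β-rule — branch into T B, F A  //  F B, T A.
              branch 1.1.2.1 (add T B, F A):
                ○ open, literals {A=F, B=T, C=T}.
              branch 1.1.2.2 (add F B, T A):
                × closes — contains both B and \lnot B.
      branch 1.2 (add T \lnot A):
        T \lnot ((A \to B) \land (C \to \lnot B)): β-rule — branch into F (A \to B)  //  F (C \to \lnot B).
          branch 1.2.1 (add F (A \to B)):
            F (A \to B): α-rule — add T A, F B.
            × closes — contains both A and \lnot A.
          branch 1.2.2 (add F (C \to \lnot B)):
            F (C \to \lnot B): α-rule — add T C, F \lnot B.
            ○ open, literals {A=F, B=T, C=T}.
  branch 2 (add F (((B \leftrightarrow A) \lor \lnot C) \to \lnot A), F \lnot ((A \to B) \land (C \to \lnot B))):
    F (((B \leftrightarrow A) \lor \lnot C) \to \lnot A): α-rule — add T ((B \leftrightarrow A) \lor \lnot C), F \lnot A.
    F \lnot ((A \to B) \land (C \to \lnot B)): α-rule — add T (A \to B), T (C \to \lnot B).
    T ((B \leftrightarrow A) \lor \lnot C): β-rule — branch into T (B \leftrightarrow A)  //  T \lnot C.
      branch 2.1 (add T (B \leftrightarrow A)):
        T (A \to B): β-rule — branch into F A  //  T B.
          branch 2.1.1 (add F A):
            × closes — contains both A and \lnot A.
          branch 2.1.2 (add T B):
            T (C \to \lnot B): β-rule — branch into F C  //  T \lnot B.
              branch 2.1.2.1 (add F C):
                T (B \leftrightarrow A): β-rule — branch into T B, T A  //  F B, F A.
                  branch 2.1.2.1.1 (add T B, T A):
                    ○ open, literals {A=T, B=T, C=F}.
                  branch 2.1.2.1.2 (add F B, F A):
                    × closes — contains both B and \lnot B.
              branch 2.1.2.2 (add T \lnot B):
                × closes — contains both B and \lnot B.
      branch 2.2 (add T \lnot C):
        T (A \to B): β-rule — branch into F A  //  T B.
          branch 2.2.1 (add F A):
            × closes — contains both A and \lnot A.
          branch 2.2.2 (add T B):
            T (C \to \lnot B): β-rule — branch into F C  //  T \lnot B.
              branch 2.2.2.1 (add F C):
                ○ open, literals {A=T, B=T, C=F}.
              branch 2.2.2.2 (add T \lnot B):
                × closes — contains both B and \lnot B.
8 branches closed, 5 open.
An open branch gives a satisfying assignment: A=T, B=F, C=T.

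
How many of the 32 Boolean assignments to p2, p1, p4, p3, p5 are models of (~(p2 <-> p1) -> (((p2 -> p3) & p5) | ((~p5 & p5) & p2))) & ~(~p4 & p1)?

Initial set: {((~(p2 <-> p1) -> (((p2 -> p3) & p5) | ((~p5 & p5) & p2))) & ~(~p4 & p1))}.
((~(p2 <-> p1) -> (((p2 -> p3) & p5) | ((~p5 & p5) & p2))) & ~(~p4 & p1)): α-rule — add (~(p2 <-> p1) -> (((p2 -> p3) & p5) | ((~p5 & p5) & p2))), ~(~p4 & p1).
(~(p2 <-> p1) -> (((p2 -> p3) & p5) | ((~p5 & p5) & p2))): β-rule — branch into ~~(p2 <-> p1)  //  (((p2 -> p3) & p5) | ((~p5 & p5) & p2)).
  branch 1 (add ~~(p2 <-> p1)):
    ~(~p4 & p1): β-rule — branch into ~~p4  //  ~p1.
      branch 1.1 (add ~~p4):
        ~~(p2 <-> p1): β-rule — branch into p2, p1  //  ~p2, ~p1.
          branch 1.1.1 (add p2, p1):
            ○ open, literals {p1=1, p2=1, p4=1}.
          branch 1.1.2 (add ~p2, ~p1):
            ○ open, literals {p1=0, p2=0, p4=1}.
      branch 1.2 (add ~p1):
        ~~(p2 <-> p1): β-rule — branch into p2, p1  //  ~p2, ~p1.
          branch 1.2.1 (add p2, p1):
            × closes — contains both p1 and ~p1.
          branch 1.2.2 (add ~p2, ~p1):
            ○ open, literals {p1=0, p2=0}.
  branch 2 (add (((p2 -> p3) & p5) | ((~p5 & p5) & p2))):
    ~(~p4 & p1): β-rule — branch into ~~p4  //  ~p1.
      branch 2.1 (add ~~p4):
        (((p2 -> p3) & p5) | ((~p5 & p5) & p2)): β-rule — branch into ((p2 -> p3) & p5)  //  ((~p5 & p5) & p2).
          branch 2.1.1 (add ((p2 -> p3) & p5)):
            ((p2 -> p3) & p5): α-rule — add (p2 -> p3), p5.
            (p2 -> p3): β-rule — branch into ~p2  //  p3.
              branch 2.1.1.1 (add ~p2):
                ○ open, literals {p2=0, p4=1, p5=1}.
              branch 2.1.1.2 (add p3):
                ○ open, literals {p3=1, p4=1, p5=1}.
          branch 2.1.2 (add ((~p5 & p5) & p2)):
            ((~p5 & p5) & p2): α-rule — add (~p5 & p5), p2.
            (~p5 & p5): α-rule — add ~p5, p5.
            × closes — contains both p5 and ~p5.
      branch 2.2 (add ~p1):
        (((p2 -> p3) & p5) | ((~p5 & p5) & p2)): β-rule — branch into ((p2 -> p3) & p5)  //  ((~p5 & p5) & p2).
          branch 2.2.1 (add ((p2 -> p3) & p5)):
            ((p2 -> p3) & p5): α-rule — add (p2 -> p3), p5.
            (p2 -> p3): β-rule — branch into ~p2  //  p3.
              branch 2.2.1.1 (add ~p2):
                ○ open, literals {p1=0, p2=0, p5=1}.
              branch 2.2.1.2 (add p3):
                ○ open, literals {p1=0, p3=1, p5=1}.
          branch 2.2.2 (add ((~p5 & p5) & p2)):
            ((~p5 & p5) & p2): α-rule — add (~p5 & p5), p2.
            (~p5 & p5): α-rule — add ~p5, p5.
            × closes — contains both p5 and ~p5.
3 branches closed, 7 open.
Each open branch fixes some atoms; the unmentioned ones are free. Counting distinct full assignments: branch {p1=1, p2=1, p4=1} (p3, p5) contributes 4 new; branch {p1=0, p2=0, p4=1} (p3, p5) contributes 4 new; branch {p1=0, p2=0} (p4, p3, p5) contributes 4 new; branch {p2=0, p4=1, p5=1} (p1, p3) contributes 2 new; branch {p3=1, p4=1, p5=1} (p2, p1) contributes 1 new; branch {p1=0, p2=0, p5=1} (p4, p3) contributes 0 new; branch {p1=0, p3=1, p5=1} (p2, p4) contributes 1 new. Total: 16.

16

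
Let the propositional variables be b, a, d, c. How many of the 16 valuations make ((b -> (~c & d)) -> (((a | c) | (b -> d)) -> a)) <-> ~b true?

Initial set: {(((b -> (~c & d)) -> (((a | c) | (b -> d)) -> a)) <-> ~b)}.
(((b -> (~c & d)) -> (((a | c) | (b -> d)) -> a)) <-> ~b): β-rule — branch into ((b -> (~c & d)) -> (((a | c) | (b -> d)) -> a)), ~b  //  ~((b -> (~c & d)) -> (((a | c) | (b -> d)) -> a)), ~~b.
  branch 1 (add ((b -> (~c & d)) -> (((a | c) | (b -> d)) -> a)), ~b):
    ((b -> (~c & d)) -> (((a | c) | (b -> d)) -> a)): β-rule — branch into ~(b -> (~c & d))  //  (((a | c) | (b -> d)) -> a).
      branch 1.1 (add ~(b -> (~c & d))):
        ~(b -> (~c & d)): α-rule — add b, ~(~c & d).
        × closes — contains both b and ~b.
      branch 1.2 (add (((a | c) | (b -> d)) -> a)):
        (((a | c) | (b -> d)) -> a): β-rule — branch into ~((a | c) | (b -> d))  //  a.
          branch 1.2.1 (add ~((a | c) | (b -> d))):
            ~((a | c) | (b -> d)): α-rule — add ~(a | c), ~(b -> d).
            ~(a | c): α-rule — add ~a, ~c.
            ~(b -> d): α-rule — add b, ~d.
            × closes — contains both b and ~b.
          branch 1.2.2 (add a):
            ○ open, literals {a=T, b=F}.
  branch 2 (add ~((b -> (~c & d)) -> (((a | c) | (b -> d)) -> a)), ~~b):
    ~((b -> (~c & d)) -> (((a | c) | (b -> d)) -> a)): α-rule — add (b -> (~c & d)), ~(((a | c) | (b -> d)) -> a).
    ~(((a | c) | (b -> d)) -> a): α-rule — add ((a | c) | (b -> d)), ~a.
    (b -> (~c & d)): β-rule — branch into ~b  //  (~c & d).
      branch 2.1 (add ~b):
        × closes — contains both b and ~b.
      branch 2.2 (add (~c & d)):
        (~c & d): α-rule — add ~c, d.
        ((a | c) | (b -> d)): β-rule — branch into (a | c)  //  (b -> d).
          branch 2.2.1 (add (a | c)):
            (a | c): β-rule — branch into a  //  c.
              branch 2.2.1.1 (add a):
                × closes — contains both a and ~a.
              branch 2.2.1.2 (add c):
                × closes — contains both c and ~c.
          branch 2.2.2 (add (b -> d)):
            (b -> d): β-rule — branch into ~b  //  d.
              branch 2.2.2.1 (add ~b):
                × closes — contains both b and ~b.
              branch 2.2.2.2 (add d):
                ○ open, literals {a=F, b=T, c=F, d=T}.
6 branches closed, 2 open.
Each open branch fixes some atoms; the unmentioned ones are free. Counting distinct full assignments: branch {a=T, b=F} (d, c) contributes 4 new; branch {a=F, b=T, c=F, d=T} (none free) contributes 1 new. Total: 5.

5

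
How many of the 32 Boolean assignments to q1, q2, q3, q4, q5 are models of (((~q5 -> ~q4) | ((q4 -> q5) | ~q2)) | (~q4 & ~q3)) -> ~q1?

Initial set: {((((~q5 -> ~q4) | ((q4 -> q5) | ~q2)) | (~q4 & ~q3)) -> ~q1)}.
((((~q5 -> ~q4) | ((q4 -> q5) | ~q2)) | (~q4 & ~q3)) -> ~q1): β-rule — branch into ~(((~q5 -> ~q4) | ((q4 -> q5) | ~q2)) | (~q4 & ~q3))  //  ~q1.
  branch 1 (add ~(((~q5 -> ~q4) | ((q4 -> q5) | ~q2)) | (~q4 & ~q3))):
    ~(((~q5 -> ~q4) | ((q4 -> q5) | ~q2)) | (~q4 & ~q3)): α-rule — add ~((~q5 -> ~q4) | ((q4 -> q5) | ~q2)), ~(~q4 & ~q3).
    ~((~q5 -> ~q4) | ((q4 -> q5) | ~q2)): α-rule — add ~(~q5 -> ~q4), ~((q4 -> q5) | ~q2).
    ~(~q5 -> ~q4): α-rule — add ~q5, ~~q4.
    ~((q4 -> q5) | ~q2): α-rule — add ~(q4 -> q5), ~~q2.
    ~(q4 -> q5): α-rule — add q4, ~q5.
    ~(~q4 & ~q3): β-rule — branch into ~~q4  //  ~~q3.
      branch 1.1 (add ~~q4):
        ○ open, literals {q2=T, q4=T, q5=F}.
      branch 1.2 (add ~~q3):
        ○ open, literals {q2=T, q3=T, q4=T, q5=F}.
  branch 2 (add ~q1):
    ○ open, literals {q1=F}.
0 branches closed, 3 open.
Each open branch fixes some atoms; the unmentioned ones are free. Counting distinct full assignments: branch {q2=T, q4=T, q5=F} (q1, q3) contributes 4 new; branch {q2=T, q3=T, q4=T, q5=F} (q1) contributes 0 new; branch {q1=F} (q2, q3, q4, q5) contributes 14 new. Total: 18.

18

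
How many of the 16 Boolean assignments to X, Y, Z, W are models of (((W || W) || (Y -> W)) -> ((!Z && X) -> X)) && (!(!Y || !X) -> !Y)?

Initial set: {T ((((W || W) || (Y -> W)) -> ((!Z && X) -> X)) && (!(!Y || !X) -> !Y))}.
T ((((W || W) || (Y -> W)) -> ((!Z && X) -> X)) && (!(!Y || !X) -> !Y)): α-rule — add T (((W || W) || (Y -> W)) -> ((!Z && X) -> X)), T (!(!Y || !X) -> !Y).
T (((W || W) || (Y -> W)) -> ((!Z && X) -> X)): β-rule — branch into F ((W || W) || (Y -> W))  //  T ((!Z && X) -> X).
  branch 1 (add F ((W || W) || (Y -> W))):
    F ((W || W) || (Y -> W)): α-rule — add F (W || W), F (Y -> W).
    F (W || W): α-rule — add F W, F W.
    F (Y -> W): α-rule — add T Y, F W.
    T (!(!Y || !X) -> !Y): β-rule — branch into F !(!Y || !X)  //  T !Y.
      branch 1.1 (add F !(!Y || !X)):
        F !(!Y || !X): β-rule — branch into T !Y  //  T !X.
          branch 1.1.1 (add T !Y):
            × closes — contains both Y and !Y.
          branch 1.1.2 (add T !X):
            ○ open, literals {W=false, X=false, Y=true}.
      branch 1.2 (add T !Y):
        × closes — contains both Y and !Y.
  branch 2 (add T ((!Z && X) -> X)):
    T (!(!Y || !X) -> !Y): β-rule — branch into F !(!Y || !X)  //  T !Y.
      branch 2.1 (add F !(!Y || !X)):
        T ((!Z && X) -> X): β-rule — branch into F (!Z && X)  //  T X.
          branch 2.1.1 (add F (!Z && X)):
            F !(!Y || !X): β-rule — branch into T !Y  //  T !X.
              branch 2.1.1.1 (add T !Y):
                F (!Z && X): β-rule — branch into F !Z  //  F X.
                  branch 2.1.1.1.1 (add F !Z):
                    ○ open, literals {Y=false, Z=true}.
                  branch 2.1.1.1.2 (add F X):
                    ○ open, literals {X=false, Y=false}.
              branch 2.1.1.2 (add T !X):
                F (!Z && X): β-rule — branch into F !Z  //  F X.
                  branch 2.1.1.2.1 (add F !Z):
                    ○ open, literals {X=false, Z=true}.
                  branch 2.1.1.2.2 (add F X):
                    ○ open, literals {X=false}.
          branch 2.1.2 (add T X):
            F !(!Y || !X): β-rule — branch into T !Y  //  T !X.
              branch 2.1.2.1 (add T !Y):
                ○ open, literals {X=true, Y=false}.
              branch 2.1.2.2 (add T !X):
                × closes — contains both X and !X.
      branch 2.2 (add T !Y):
        T ((!Z && X) -> X): β-rule — branch into F (!Z && X)  //  T X.
          branch 2.2.1 (add F (!Z && X)):
            F (!Z && X): β-rule — branch into F !Z  //  F X.
              branch 2.2.1.1 (add F !Z):
                ○ open, literals {Y=false, Z=true}.
              branch 2.2.1.2 (add F X):
                ○ open, literals {X=false, Y=false}.
          branch 2.2.2 (add T X):
            ○ open, literals {X=true, Y=false}.
3 branches closed, 9 open.
Each open branch fixes some atoms; the unmentioned ones are free. Counting distinct full assignments: branch {W=false, X=false, Y=true} (Z) contributes 2 new; branch {Y=false, Z=true} (X, W) contributes 4 new; branch {X=false, Y=false} (Z, W) contributes 2 new; branch {X=false, Z=true} (Y, W) contributes 1 new; branch {X=false} (Y, Z, W) contributes 1 new; branch {X=true, Y=false} (Z, W) contributes 2 new; branch {Y=false, Z=true} (X, W) contributes 0 new; branch {X=false, Y=false} (Z, W) contributes 0 new; branch {X=true, Y=false} (Z, W) contributes 0 new. Total: 12.

12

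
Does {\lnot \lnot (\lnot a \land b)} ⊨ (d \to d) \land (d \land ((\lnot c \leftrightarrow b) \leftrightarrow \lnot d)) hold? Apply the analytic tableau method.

No

Initial set: {T \lnot \lnot (\lnot a \land b); F ((d \to d) \land (d \land ((\lnot c \leftrightarrow b) \leftrightarrow \lnot d)))}.
T \lnot \lnot (\lnot a \land b): drop double negation, giving T (\lnot a \land b).
T (\lnot a \land b): α-rule — add T \lnot a, T b.
F ((d \to d) \land (d \land ((\lnot c \leftrightarrow b) \leftrightarrow \lnot d))): β-rule — branch into F (d \to d)  //  F (d \land ((\lnot c \leftrightarrow b) \leftrightarrow \lnot d)).
  branch 1 (add F (d \to d)):
    F (d \to d): α-rule — add T d, F d.
    × closes — contains both d and \lnot d.
  branch 2 (add F (d \land ((\lnot c \leftrightarrow b) \leftrightarrow \lnot d))):
    F (d \land ((\lnot c \leftrightarrow b) \leftrightarrow \lnot d)): β-rule — branch into F d  //  F ((\lnot c \leftrightarrow b) \leftrightarrow \lnot d).
      branch 2.1 (add F d):
        ○ open, literals {a=0, b=1, d=0}.
      branch 2.2 (add F ((\lnot c \leftrightarrow b) \leftrightarrow \lnot d)):
        F ((\lnot c \leftrightarrow b) \leftrightarrow \lnot d): β-rule — branch into T (\lnot c \leftrightarrow b), F \lnot d  //  F (\lnot c \leftrightarrow b), T \lnot d.
          branch 2.2.1 (add T (\lnot c \leftrightarrow b), F \lnot d):
            T (\lnot c \leftrightarrow b): β-rule — branch into T \lnot c, T b  //  F \lnot c, F b.
              branch 2.2.1.1 (add T \lnot c, T b):
                ○ open, literals {a=0, b=1, c=0, d=1}.
              branch 2.2.1.2 (add F \lnot c, F b):
                × closes — contains both b and \lnot b.
          branch 2.2.2 (add F (\lnot c \leftrightarrow b), T \lnot d):
            F (\lnot c \leftrightarrow b): β-rule — branch into T \lnot c, F b  //  F \lnot c, T b.
              branch 2.2.2.1 (add T \lnot c, F b):
                × closes — contains both b and \lnot b.
              branch 2.2.2.2 (add F \lnot c, T b):
                ○ open, literals {a=0, b=1, c=1, d=0}.
3 branches closed, 3 open.
An open branch gives a countermodel: a=0, b=1, d=0 (unmentioned atoms arbitrary); the premises hold there but the conclusion fails.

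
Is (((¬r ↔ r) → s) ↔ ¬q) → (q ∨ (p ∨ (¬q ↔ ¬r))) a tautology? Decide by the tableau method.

Not valid

Assume the negation and expand:
Initial set: {¬((((¬r ↔ r) → s) ↔ ¬q) → (q ∨ (p ∨ (¬q ↔ ¬r))))}.
¬((((¬r ↔ r) → s) ↔ ¬q) → (q ∨ (p ∨ (¬q ↔ ¬r)))): α-rule — add (((¬r ↔ r) → s) ↔ ¬q), ¬(q ∨ (p ∨ (¬q ↔ ¬r))).
¬(q ∨ (p ∨ (¬q ↔ ¬r))): α-rule — add ¬q, ¬(p ∨ (¬q ↔ ¬r)).
¬(p ∨ (¬q ↔ ¬r)): α-rule — add ¬p, ¬(¬q ↔ ¬r).
(((¬r ↔ r) → s) ↔ ¬q): β-rule — branch into ((¬r ↔ r) → s), ¬q  //  ¬((¬r ↔ r) → s), ¬¬q.
  branch 1 (add ((¬r ↔ r) → s), ¬q):
    ¬(¬q ↔ ¬r): β-rule — branch into ¬q, ¬¬r  //  ¬¬q, ¬r.
      branch 1.1 (add ¬q, ¬¬r):
        ((¬r ↔ r) → s): β-rule — branch into ¬(¬r ↔ r)  //  s.
          branch 1.1.1 (add ¬(¬r ↔ r)):
            ¬(¬r ↔ r): β-rule — branch into ¬r, ¬r  //  ¬¬r, r.
              branch 1.1.1.1 (add ¬r, ¬r):
                × closes — contains both r and ¬r.
              branch 1.1.1.2 (add ¬¬r, r):
                ○ open, literals {p=false, q=false, r=true}.
          branch 1.1.2 (add s):
            ○ open, literals {p=false, q=false, r=true, s=true}.
      branch 1.2 (add ¬¬q, ¬r):
        × closes — contains both q and ¬q.
  branch 2 (add ¬((¬r ↔ r) → s), ¬¬q):
    × closes — contains both q and ¬q.
3 branches closed, 2 open.
An open branch gives a countermodel: p=false, q=false, r=true (unmentioned atoms arbitrary); under it the original formula is false.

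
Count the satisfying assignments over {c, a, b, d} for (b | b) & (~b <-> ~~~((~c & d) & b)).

2

Initial set: {T ((b | b) & (~b <-> ~~~((~c & d) & b)))}.
T ((b | b) & (~b <-> ~~~((~c & d) & b))): α-rule — add T (b | b), T (~b <-> ~~~((~c & d) & b)).
T (b | b): β-rule — branch into T b  //  T b.
  branch 1 (add T b):
    T (~b <-> ~~~((~c & d) & b)): β-rule — branch into T ~b, T ~~~((~c & d) & b)  //  F ~b, F ~~~((~c & d) & b).
      branch 1.1 (add T ~b, T ~~~((~c & d) & b)):
        × closes — contains both b and ~b.
      branch 1.2 (add F ~b, F ~~~((~c & d) & b)):
        F ~~~((~c & d) & b): drop double negation, giving F ~((~c & d) & b).
        F ~((~c & d) & b): α-rule — add T (~c & d), T b.
        T (~c & d): α-rule — add T ~c, T d.
        ○ open, literals {b=true, c=false, d=true}.
  branch 2 (add T b):
    T (~b <-> ~~~((~c & d) & b)): β-rule — branch into T ~b, T ~~~((~c & d) & b)  //  F ~b, F ~~~((~c & d) & b).
      branch 2.1 (add T ~b, T ~~~((~c & d) & b)):
        × closes — contains both b and ~b.
      branch 2.2 (add F ~b, F ~~~((~c & d) & b)):
        F ~~~((~c & d) & b): drop double negation, giving F ~((~c & d) & b).
        F ~((~c & d) & b): α-rule — add T (~c & d), T b.
        T (~c & d): α-rule — add T ~c, T d.
        ○ open, literals {b=true, c=false, d=true}.
2 branches closed, 2 open.
Each open branch fixes some atoms; the unmentioned ones are free. Counting distinct full assignments: branch {b=true, c=false, d=true} (a) contributes 2 new; branch {b=true, c=false, d=true} (a) contributes 0 new. Total: 2.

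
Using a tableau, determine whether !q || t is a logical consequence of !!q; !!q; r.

No

Initial set: {!!q; !!q; r; !(!q || t)}.
!!q: drop double negation, giving q.
!!q: drop double negation, giving q.
!(!q || t): α-rule — add !!q, !t.
○ open, literals {q=T, r=T, t=F}.
0 branches closed, 1 open.
An open branch gives a countermodel: q=T, r=T, t=F (unmentioned atoms arbitrary); the premises hold there but the conclusion fails.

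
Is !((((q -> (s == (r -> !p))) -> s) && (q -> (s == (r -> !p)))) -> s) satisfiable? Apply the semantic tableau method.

Initial set: {!((((q -> (s == (r -> !p))) -> s) && (q -> (s == (r -> !p)))) -> s)}.
!((((q -> (s == (r -> !p))) -> s) && (q -> (s == (r -> !p)))) -> s): α-rule — add (((q -> (s == (r -> !p))) -> s) && (q -> (s == (r -> !p)))), !s.
(((q -> (s == (r -> !p))) -> s) && (q -> (s == (r -> !p)))): α-rule — add ((q -> (s == (r -> !p))) -> s), (q -> (s == (r -> !p))).
((q -> (s == (r -> !p))) -> s): β-rule — branch into !(q -> (s == (r -> !p)))  //  s.
  branch 1 (add !(q -> (s == (r -> !p)))):
    !(q -> (s == (r -> !p))): α-rule — add q, !(s == (r -> !p)).
    (q -> (s == (r -> !p))): β-rule — branch into !q  //  (s == (r -> !p)).
      branch 1.1 (add !q):
        × closes — contains both q and !q.
      branch 1.2 (add (s == (r -> !p))):
        !(s == (r -> !p)): β-rule — branch into s, !(r -> !p)  //  !s, (r -> !p).
          branch 1.2.1 (add s, !(r -> !p)):
            × closes — contains both s and !s.
          branch 1.2.2 (add !s, (r -> !p)):
            (s == (r -> !p)): β-rule — branch into s, (r -> !p)  //  !s, !(r -> !p).
              branch 1.2.2.1 (add s, (r -> !p)):
                × closes — contains both s and !s.
              branch 1.2.2.2 (add !s, !(r -> !p)):
                !(r -> !p): α-rule — add r, !!p.
                (r -> !p): β-rule — branch into !r  //  !p.
                  branch 1.2.2.2.1 (add !r):
                    × closes — contains both r and !r.
                  branch 1.2.2.2.2 (add !p):
                    × closes — contains both p and !p.
  branch 2 (add s):
    × closes — contains both s and !s.
All 6 branches close.
Every branch closed; the formula is unsatisfiable.

Unsatisfiable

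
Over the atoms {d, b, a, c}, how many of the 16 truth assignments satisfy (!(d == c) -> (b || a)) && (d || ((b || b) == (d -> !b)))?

11

Initial set: {((!(d == c) -> (b || a)) && (d || ((b || b) == (d -> !b))))}.
((!(d == c) -> (b || a)) && (d || ((b || b) == (d -> !b)))): α-rule — add (!(d == c) -> (b || a)), (d || ((b || b) == (d -> !b))).
(!(d == c) -> (b || a)): β-rule — branch into !!(d == c)  //  (b || a).
  branch 1 (add !!(d == c)):
    (d || ((b || b) == (d -> !b))): β-rule — branch into d  //  ((b || b) == (d -> !b)).
      branch 1.1 (add d):
        !!(d == c): β-rule — branch into d, c  //  !d, !c.
          branch 1.1.1 (add d, c):
            ○ open, literals {c=1, d=1}.
          branch 1.1.2 (add !d, !c):
            × closes — contains both d and !d.
      branch 1.2 (add ((b || b) == (d -> !b))):
        !!(d == c): β-rule — branch into d, c  //  !d, !c.
          branch 1.2.1 (add d, c):
            ((b || b) == (d -> !b)): β-rule — branch into (b || b), (d -> !b)  //  !(b || b), !(d -> !b).
              branch 1.2.1.1 (add (b || b), (d -> !b)):
                (b || b): β-rule — branch into b  //  b.
                  branch 1.2.1.1.1 (add b):
                    (d -> !b): β-rule — branch into !d  //  !b.
                      branch 1.2.1.1.1.1 (add !d):
                        × closes — contains both d and !d.
                      branch 1.2.1.1.1.2 (add !b):
                        × closes — contains both b and !b.
                  branch 1.2.1.1.2 (add b):
                    (d -> !b): β-rule — branch into !d  //  !b.
                      branch 1.2.1.1.2.1 (add !d):
                        × closes — contains both d and !d.
                      branch 1.2.1.1.2.2 (add !b):
                        × closes — contains both b and !b.
              branch 1.2.1.2 (add !(b || b), !(d -> !b)):
                !(b || b): α-rule — add !b, !b.
                !(d -> !b): α-rule — add d, !!b.
                × closes — contains both b and !b.
          branch 1.2.2 (add !d, !c):
            ((b || b) == (d -> !b)): β-rule — branch into (b || b), (d -> !b)  //  !(b || b), !(d -> !b).
              branch 1.2.2.1 (add (b || b), (d -> !b)):
                (b || b): β-rule — branch into b  //  b.
                  branch 1.2.2.1.1 (add b):
                    (d -> !b): β-rule — branch into !d  //  !b.
                      branch 1.2.2.1.1.1 (add !d):
                        ○ open, literals {b=1, c=0, d=0}.
                      branch 1.2.2.1.1.2 (add !b):
                        × closes — contains both b and !b.
                  branch 1.2.2.1.2 (add b):
                    (d -> !b): β-rule — branch into !d  //  !b.
                      branch 1.2.2.1.2.1 (add !d):
                        ○ open, literals {b=1, c=0, d=0}.
                      branch 1.2.2.1.2.2 (add !b):
                        × closes — contains both b and !b.
              branch 1.2.2.2 (add !(b || b), !(d -> !b)):
                !(b || b): α-rule — add !b, !b.
                !(d -> !b): α-rule — add d, !!b.
                × closes — contains both d and !d.
  branch 2 (add (b || a)):
    (d || ((b || b) == (d -> !b))): β-rule — branch into d  //  ((b || b) == (d -> !b)).
      branch 2.1 (add d):
        (b || a): β-rule — branch into b  //  a.
          branch 2.1.1 (add b):
            ○ open, literals {b=1, d=1}.
          branch 2.1.2 (add a):
            ○ open, literals {a=1, d=1}.
      branch 2.2 (add ((b || b) == (d -> !b))):
        (b || a): β-rule — branch into b  //  a.
          branch 2.2.1 (add b):
            ((b || b) == (d -> !b)): β-rule — branch into (b || b), (d -> !b)  //  !(b || b), !(d -> !b).
              branch 2.2.1.1 (add (b || b), (d -> !b)):
                (b || b): β-rule — branch into b  //  b.
                  branch 2.2.1.1.1 (add b):
                    (d -> !b): β-rule — branch into !d  //  !b.
                      branch 2.2.1.1.1.1 (add !d):
                        ○ open, literals {b=1, d=0}.
                      branch 2.2.1.1.1.2 (add !b):
                        × closes — contains both b and !b.
                  branch 2.2.1.1.2 (add b):
                    (d -> !b): β-rule — branch into !d  //  !b.
                      branch 2.2.1.1.2.1 (add !d):
                        ○ open, literals {b=1, d=0}.
                      branch 2.2.1.1.2.2 (add !b):
                        × closes — contains both b and !b.
              branch 2.2.1.2 (add !(b || b), !(d -> !b)):
                !(b || b): α-rule — add !b, !b.
                × closes — contains both b and !b.
          branch 2.2.2 (add a):
            ((b || b) == (d -> !b)): β-rule — branch into (b || b), (d -> !b)  //  !(b || b), !(d -> !b).
              branch 2.2.2.1 (add (b || b), (d -> !b)):
                (b || b): β-rule — branch into b  //  b.
                  branch 2.2.2.1.1 (add b):
                    (d -> !b): β-rule — branch into !d  //  !b.
                      branch 2.2.2.1.1.1 (add !d):
                        ○ open, literals {a=1, b=1, d=0}.
                      branch 2.2.2.1.1.2 (add !b):
                        × closes — contains both b and !b.
                  branch 2.2.2.1.2 (add b):
                    (d -> !b): β-rule — branch into !d  //  !b.
                      branch 2.2.2.1.2.1 (add !d):
                        ○ open, literals {a=1, b=1, d=0}.
                      branch 2.2.2.1.2.2 (add !b):
                        × closes — contains both b and !b.
              branch 2.2.2.2 (add !(b || b), !(d -> !b)):
                !(b || b): α-rule — add !b, !b.
                !(d -> !b): α-rule — add d, !!b.
                × closes — contains both b and !b.
15 branches closed, 9 open.
Each open branch fixes some atoms; the unmentioned ones are free. Counting distinct full assignments: branch {c=1, d=1} (b, a) contributes 4 new; branch {b=1, c=0, d=0} (a) contributes 2 new; branch {b=1, c=0, d=0} (a) contributes 0 new; branch {b=1, d=1} (a, c) contributes 2 new; branch {a=1, d=1} (b, c) contributes 1 new; branch {b=1, d=0} (a, c) contributes 2 new; branch {b=1, d=0} (a, c) contributes 0 new; branch {a=1, b=1, d=0} (c) contributes 0 new; branch {a=1, b=1, d=0} (c) contributes 0 new. Total: 11.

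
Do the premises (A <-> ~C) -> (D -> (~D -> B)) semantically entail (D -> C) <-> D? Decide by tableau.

Initial set: {((A <-> ~C) -> (D -> (~D -> B))); ~((D -> C) <-> D)}.
((A <-> ~C) -> (D -> (~D -> B))): β-rule — branch into ~(A <-> ~C)  //  (D -> (~D -> B)).
  branch 1 (add ~(A <-> ~C)):
    ~((D -> C) <-> D): β-rule — branch into (D -> C), ~D  //  ~(D -> C), D.
      branch 1.1 (add (D -> C), ~D):
        ~(A <-> ~C): β-rule — branch into A, ~~C  //  ~A, ~C.
          branch 1.1.1 (add A, ~~C):
            (D -> C): β-rule — branch into ~D  //  C.
              branch 1.1.1.1 (add ~D):
                ○ open, literals {A=T, C=T, D=F}.
              branch 1.1.1.2 (add C):
                ○ open, literals {A=T, C=T, D=F}.
          branch 1.1.2 (add ~A, ~C):
            (D -> C): β-rule — branch into ~D  //  C.
              branch 1.1.2.1 (add ~D):
                ○ open, literals {A=F, C=F, D=F}.
              branch 1.1.2.2 (add C):
                × closes — contains both C and ~C.
      branch 1.2 (add ~(D -> C), D):
        ~(D -> C): α-rule — add D, ~C.
        ~(A <-> ~C): β-rule — branch into A, ~~C  //  ~A, ~C.
          branch 1.2.1 (add A, ~~C):
            × closes — contains both C and ~C.
          branch 1.2.2 (add ~A, ~C):
            ○ open, literals {A=F, C=F, D=T}.
  branch 2 (add (D -> (~D -> B))):
    ~((D -> C) <-> D): β-rule — branch into (D -> C), ~D  //  ~(D -> C), D.
      branch 2.1 (add (D -> C), ~D):
        (D -> (~D -> B)): β-rule — branch into ~D  //  (~D -> B).
          branch 2.1.1 (add ~D):
            (D -> C): β-rule — branch into ~D  //  C.
              branch 2.1.1.1 (add ~D):
                ○ open, literals {D=F}.
              branch 2.1.1.2 (add C):
                ○ open, literals {C=T, D=F}.
          branch 2.1.2 (add (~D -> B)):
            (D -> C): β-rule — branch into ~D  //  C.
              branch 2.1.2.1 (add ~D):
                (~D -> B): β-rule — branch into ~~D  //  B.
                  branch 2.1.2.1.1 (add ~~D):
                    × closes — contains both D and ~D.
                  branch 2.1.2.1.2 (add B):
                    ○ open, literals {B=T, D=F}.
              branch 2.1.2.2 (add C):
                (~D -> B): β-rule — branch into ~~D  //  B.
                  branch 2.1.2.2.1 (add ~~D):
                    × closes — contains both D and ~D.
                  branch 2.1.2.2.2 (add B):
                    ○ open, literals {B=T, C=T, D=F}.
      branch 2.2 (add ~(D -> C), D):
        ~(D -> C): α-rule — add D, ~C.
        (D -> (~D -> B)): β-rule — branch into ~D  //  (~D -> B).
          branch 2.2.1 (add ~D):
            × closes — contains both D and ~D.
          branch 2.2.2 (add (~D -> B)):
            (~D -> B): β-rule — branch into ~~D  //  B.
              branch 2.2.2.1 (add ~~D):
                ○ open, literals {C=F, D=T}.
              branch 2.2.2.2 (add B):
                ○ open, literals {B=T, C=F, D=T}.
5 branches closed, 10 open.
An open branch gives a countermodel: A=T, C=T, D=F (unmentioned atoms arbitrary); the premises hold there but the conclusion fails.

No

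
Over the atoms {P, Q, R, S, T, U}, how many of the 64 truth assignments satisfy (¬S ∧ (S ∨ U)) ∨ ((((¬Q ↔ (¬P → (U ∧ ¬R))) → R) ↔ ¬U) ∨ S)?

Initial set: {((¬S ∧ (S ∨ U)) ∨ ((((¬Q ↔ (¬P → (U ∧ ¬R))) → R) ↔ ¬U) ∨ S))}.
((¬S ∧ (S ∨ U)) ∨ ((((¬Q ↔ (¬P → (U ∧ ¬R))) → R) ↔ ¬U) ∨ S)): β-rule — branch into (¬S ∧ (S ∨ U))  //  ((((¬Q ↔ (¬P → (U ∧ ¬R))) → R) ↔ ¬U) ∨ S).
  branch 1 (add (¬S ∧ (S ∨ U))):
    (¬S ∧ (S ∨ U)): α-rule — add ¬S, (S ∨ U).
    (S ∨ U): β-rule — branch into S  //  U.
      branch 1.1 (add S):
        × closes — contains both S and ¬S.
      branch 1.2 (add U):
        ○ open, literals {S=F, U=T}.
  branch 2 (add ((((¬Q ↔ (¬P → (U ∧ ¬R))) → R) ↔ ¬U) ∨ S)):
    ((((¬Q ↔ (¬P → (U ∧ ¬R))) → R) ↔ ¬U) ∨ S): β-rule — branch into (((¬Q ↔ (¬P → (U ∧ ¬R))) → R) ↔ ¬U)  //  S.
      branch 2.1 (add (((¬Q ↔ (¬P → (U ∧ ¬R))) → R) ↔ ¬U)):
        (((¬Q ↔ (¬P → (U ∧ ¬R))) → R) ↔ ¬U): β-rule — branch into ((¬Q ↔ (¬P → (U ∧ ¬R))) → R), ¬U  //  ¬((¬Q ↔ (¬P → (U ∧ ¬R))) → R), ¬¬U.
          branch 2.1.1 (add ((¬Q ↔ (¬P → (U ∧ ¬R))) → R), ¬U):
            ((¬Q ↔ (¬P → (U ∧ ¬R))) → R): β-rule — branch into ¬(¬Q ↔ (¬P → (U ∧ ¬R)))  //  R.
              branch 2.1.1.1 (add ¬(¬Q ↔ (¬P → (U ∧ ¬R)))):
                ¬(¬Q ↔ (¬P → (U ∧ ¬R))): β-rule — branch into ¬Q, ¬(¬P → (U ∧ ¬R))  //  ¬¬Q, (¬P → (U ∧ ¬R)).
                  branch 2.1.1.1.1 (add ¬Q, ¬(¬P → (U ∧ ¬R))):
                    ¬(¬P → (U ∧ ¬R)): α-rule — add ¬P, ¬(U ∧ ¬R).
                    ¬(U ∧ ¬R): β-rule — branch into ¬U  //  ¬¬R.
                      branch 2.1.1.1.1.1 (add ¬U):
                        ○ open, literals {P=F, Q=F, U=F}.
                      branch 2.1.1.1.1.2 (add ¬¬R):
                        ○ open, literals {P=F, Q=F, R=T, U=F}.
                  branch 2.1.1.1.2 (add ¬¬Q, (¬P → (U ∧ ¬R))):
                    (¬P → (U ∧ ¬R)): β-rule — branch into ¬¬P  //  (U ∧ ¬R).
                      branch 2.1.1.1.2.1 (add ¬¬P):
                        ○ open, literals {P=T, Q=T, U=F}.
                      branch 2.1.1.1.2.2 (add (U ∧ ¬R)):
                        (U ∧ ¬R): α-rule — add U, ¬R.
                        × closes — contains both U and ¬U.
              branch 2.1.1.2 (add R):
                ○ open, literals {R=T, U=F}.
          branch 2.1.2 (add ¬((¬Q ↔ (¬P → (U ∧ ¬R))) → R), ¬¬U):
            ¬((¬Q ↔ (¬P → (U ∧ ¬R))) → R): α-rule — add (¬Q ↔ (¬P → (U ∧ ¬R))), ¬R.
            (¬Q ↔ (¬P → (U ∧ ¬R))): β-rule — branch into ¬Q, (¬P → (U ∧ ¬R))  //  ¬¬Q, ¬(¬P → (U ∧ ¬R)).
              branch 2.1.2.1 (add ¬Q, (¬P → (U ∧ ¬R))):
                (¬P → (U ∧ ¬R)): β-rule — branch into ¬¬P  //  (U ∧ ¬R).
                  branch 2.1.2.1.1 (add ¬¬P):
                    ○ open, literals {P=T, Q=F, R=F, U=T}.
                  branch 2.1.2.1.2 (add (U ∧ ¬R)):
                    (U ∧ ¬R): α-rule — add U, ¬R.
                    ○ open, literals {Q=F, R=F, U=T}.
              branch 2.1.2.2 (add ¬¬Q, ¬(¬P → (U ∧ ¬R))):
                ¬(¬P → (U ∧ ¬R)): α-rule — add ¬P, ¬(U ∧ ¬R).
                ¬(U ∧ ¬R): β-rule — branch into ¬U  //  ¬¬R.
                  branch 2.1.2.2.1 (add ¬U):
                    × closes — contains both U and ¬U.
                  branch 2.1.2.2.2 (add ¬¬R):
                    × closes — contains both R and ¬R.
      branch 2.2 (add S):
        ○ open, literals {S=T}.
4 branches closed, 8 open.
Each open branch fixes some atoms; the unmentioned ones are free. Counting distinct full assignments: branch {S=F, U=T} (P, Q, R, T) contributes 16 new; branch {P=F, Q=F, U=F} (R, S, T) contributes 8 new; branch {P=F, Q=F, R=T, U=F} (S, T) contributes 0 new; branch {P=T, Q=T, U=F} (R, S, T) contributes 8 new; branch {R=T, U=F} (P, Q, S, T) contributes 8 new; branch {P=T, Q=F, R=F, U=T} (S, T) contributes 2 new; branch {Q=F, R=F, U=T} (P, S, T) contributes 2 new; branch {S=T} (P, Q, R, T, U) contributes 16 new. Total: 60.

60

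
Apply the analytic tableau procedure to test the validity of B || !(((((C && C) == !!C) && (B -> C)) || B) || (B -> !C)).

Not valid

Assume the negation and expand:
Initial set: {!(B || !(((((C && C) == !!C) && (B -> C)) || B) || (B -> !C)))}.
!(B || !(((((C && C) == !!C) && (B -> C)) || B) || (B -> !C))): α-rule — add !B, !!(((((C && C) == !!C) && (B -> C)) || B) || (B -> !C)).
!!(((((C && C) == !!C) && (B -> C)) || B) || (B -> !C)): β-rule — branch into ((((C && C) == !!C) && (B -> C)) || B)  //  (B -> !C).
  branch 1 (add ((((C && C) == !!C) && (B -> C)) || B)):
    ((((C && C) == !!C) && (B -> C)) || B): β-rule — branch into (((C && C) == !!C) && (B -> C))  //  B.
      branch 1.1 (add (((C && C) == !!C) && (B -> C))):
        (((C && C) == !!C) && (B -> C)): α-rule — add ((C && C) == !!C), (B -> C).
        ((C && C) == !!C): β-rule — branch into (C && C), !!C  //  !(C && C), !!!C.
          branch 1.1.1 (add (C && C), !!C):
            (C && C): α-rule — add C, C.
            !!C: drop double negation, giving C.
            (B -> C): β-rule — branch into !B  //  C.
              branch 1.1.1.1 (add !B):
                ○ open, literals {B=0, C=1}.
              branch 1.1.1.2 (add C):
                ○ open, literals {B=0, C=1}.
          branch 1.1.2 (add !(C && C), !!!C):
            !!!C: drop double negation, giving !C.
            (B -> C): β-rule — branch into !B  //  C.
              branch 1.1.2.1 (add !B):
                !(C && C): β-rule — branch into !C  //  !C.
                  branch 1.1.2.1.1 (add !C):
                    ○ open, literals {B=0, C=0}.
                  branch 1.1.2.1.2 (add !C):
                    ○ open, literals {B=0, C=0}.
              branch 1.1.2.2 (add C):
                × closes — contains both C and !C.
      branch 1.2 (add B):
        × closes — contains both B and !B.
  branch 2 (add (B -> !C)):
    (B -> !C): β-rule — branch into !B  //  !C.
      branch 2.1 (add !B):
        ○ open, literals {B=0}.
      branch 2.2 (add !C):
        ○ open, literals {B=0, C=0}.
2 branches closed, 6 open.
An open branch gives a countermodel: B=0, C=1 (unmentioned atoms arbitrary); under it the original formula is false.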